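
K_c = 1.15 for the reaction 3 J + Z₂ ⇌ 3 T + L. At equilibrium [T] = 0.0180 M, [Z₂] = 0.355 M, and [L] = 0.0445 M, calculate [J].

[J] = 0.00860 M

At equilibrium, K_c = [T]³·[L] / ([J]³·[Z₂]) = 1.15.
(0.0180)³·(0.0445) / (([J])³·(0.355)) = 1.15
[J]³ = 6.36×10⁻⁷ ⇒ [J] = 0.00860 M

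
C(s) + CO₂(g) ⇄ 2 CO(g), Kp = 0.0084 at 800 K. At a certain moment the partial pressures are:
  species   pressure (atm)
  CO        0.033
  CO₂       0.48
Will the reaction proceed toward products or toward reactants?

in the forward direction

(C is a pure solid — omitted from Qp.)
Qp = P(CO)² / P(CO₂) = (0.033)² / (0.48) = 0.0023
Qp = 0.0023 < Kp = 0.0084, so the forward reaction proceeds.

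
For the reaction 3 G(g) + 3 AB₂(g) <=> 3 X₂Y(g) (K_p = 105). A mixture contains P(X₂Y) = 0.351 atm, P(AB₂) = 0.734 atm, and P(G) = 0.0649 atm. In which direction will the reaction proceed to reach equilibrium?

Q_p = P(X₂Y)³ / (P(G)³·P(AB₂)³) = (0.351)³ / ((0.0649)³·(0.734)³) = 400
Q_p = 400 > K_p = 105, so the reverse reaction proceeds.

toward reactants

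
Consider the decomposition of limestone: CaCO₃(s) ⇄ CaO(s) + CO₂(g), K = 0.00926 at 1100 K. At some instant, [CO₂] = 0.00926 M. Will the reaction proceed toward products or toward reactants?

(CaCO₃, CaO are pure solids — omitted from Q.)
Q = [CO₂] = 0.00926
Q = 0.00926 = K, so the system is already at equilibrium.

no net change (already at equilibrium)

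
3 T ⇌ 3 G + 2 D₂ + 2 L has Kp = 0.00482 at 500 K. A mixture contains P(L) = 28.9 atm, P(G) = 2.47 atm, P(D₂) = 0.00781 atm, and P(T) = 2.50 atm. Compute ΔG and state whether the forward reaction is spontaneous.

ΔG = 9.65 kJ/mol; the forward reaction is non-spontaneous

Qp = P(G)³·P(D₂)²·P(L)² / P(T)³ = (2.47)³·(0.00781)²·(28.9)² / (2.50)³ = 0.0491
ΔG = RT ln(Qp/Kp) = (8.314 J mol⁻¹ K⁻¹)(500 K) × ln(0.0491/0.00482)
   = (4.157 kJ/mol)(2.321) = 9.65 kJ/mol
ΔG > 0, so the forward reaction is non-spontaneous (proceeds in reverse).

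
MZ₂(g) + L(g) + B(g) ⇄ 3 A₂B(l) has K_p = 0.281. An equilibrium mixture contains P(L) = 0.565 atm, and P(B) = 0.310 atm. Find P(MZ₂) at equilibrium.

P(MZ₂) = 20.3 atm

(A₂B is a pure liquid — omitted from K_p.)
At equilibrium, K_p = 1 / (P(MZ₂)·P(L)·P(B)) = 0.281.
1 / ((P(MZ₂))·(0.565)·(0.310)) = 0.281
P(MZ₂) = 20.3 atm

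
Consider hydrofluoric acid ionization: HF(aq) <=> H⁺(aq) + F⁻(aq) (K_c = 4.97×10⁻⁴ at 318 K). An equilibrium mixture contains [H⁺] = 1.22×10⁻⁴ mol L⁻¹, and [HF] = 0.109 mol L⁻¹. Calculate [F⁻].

[F⁻] = 0.444 mol L⁻¹

At equilibrium, K_c = [H⁺]·[F⁻] / [HF] = 4.97×10⁻⁴.
(1.22×10⁻⁴)·([F⁻]) / (0.109) = 4.97×10⁻⁴
[F⁻] = 0.444 mol L⁻¹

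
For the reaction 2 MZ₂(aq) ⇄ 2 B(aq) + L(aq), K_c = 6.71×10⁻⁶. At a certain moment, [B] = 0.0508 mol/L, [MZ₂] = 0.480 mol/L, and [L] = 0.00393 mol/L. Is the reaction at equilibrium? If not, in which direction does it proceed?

Q_c = [B]²·[L] / [MZ₂]² = (0.0508)²·(0.00393) / (0.480)² = 4.40×10⁻⁵
Q_c = 4.40×10⁻⁵ > K_c = 6.71×10⁻⁶, so the reverse reaction proceeds.

reverse (toward reactants)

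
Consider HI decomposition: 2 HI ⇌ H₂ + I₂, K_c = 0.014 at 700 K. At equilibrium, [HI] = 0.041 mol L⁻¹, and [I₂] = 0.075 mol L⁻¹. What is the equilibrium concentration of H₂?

At equilibrium, K_c = [H₂]·[I₂] / [HI]² = 0.014.
([H₂])·(0.075) / (0.041)² = 0.014
[H₂] = 3.14×10⁻⁴ = 3.1×10⁻⁴ mol L⁻¹

[H₂] = 3.1×10⁻⁴ mol L⁻¹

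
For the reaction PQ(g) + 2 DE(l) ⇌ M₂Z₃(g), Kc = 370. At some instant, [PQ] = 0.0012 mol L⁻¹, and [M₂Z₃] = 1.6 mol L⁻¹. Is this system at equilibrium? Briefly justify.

(DE is a pure liquid — omitted from Qc.)
Qc = [M₂Z₃] / [PQ] = (1.6) / (0.0012) = 1300
Qc = 1300 > Kc = 370: net reverse reaction.

no; Q > K, reaction proceeds in reverse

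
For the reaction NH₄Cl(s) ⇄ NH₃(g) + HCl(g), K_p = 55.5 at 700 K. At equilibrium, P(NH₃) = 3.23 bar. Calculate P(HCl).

(NH₄Cl is a pure solid — omitted from K_p.)
At equilibrium, K_p = P(NH₃)·P(HCl) = 55.5.
(3.23)·(P(HCl)) = 55.5
P(HCl) = 17.2 bar

P(HCl) = 17.2 bar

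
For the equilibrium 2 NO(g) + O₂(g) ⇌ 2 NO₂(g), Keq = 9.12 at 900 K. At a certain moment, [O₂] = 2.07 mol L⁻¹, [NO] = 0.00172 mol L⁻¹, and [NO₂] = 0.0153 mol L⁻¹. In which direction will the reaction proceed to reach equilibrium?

in the reverse direction

Q = [NO₂]² / ([NO]²·[O₂]) = (0.0153)² / ((0.00172)²·(2.07)) = 38.2
Q = 38.2 > Keq = 9.12, so the reverse reaction proceeds.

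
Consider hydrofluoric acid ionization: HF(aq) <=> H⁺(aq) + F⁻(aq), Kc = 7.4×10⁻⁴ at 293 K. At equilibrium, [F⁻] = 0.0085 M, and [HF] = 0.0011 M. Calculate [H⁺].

[H⁺] = 9.6×10⁻⁵ M

At equilibrium, Kc = [H⁺]·[F⁻] / [HF] = 7.4×10⁻⁴.
([H⁺])·(0.0085) / (0.0011) = 7.4×10⁻⁴
[H⁺] = 9.58×10⁻⁵ = 9.6×10⁻⁵ M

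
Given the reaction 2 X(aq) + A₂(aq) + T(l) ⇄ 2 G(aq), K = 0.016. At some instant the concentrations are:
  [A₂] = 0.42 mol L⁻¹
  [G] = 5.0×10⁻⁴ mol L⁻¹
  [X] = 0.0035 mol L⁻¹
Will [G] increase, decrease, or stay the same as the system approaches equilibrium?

(T is a pure liquid — omitted from Q.)
Q = [G]² / ([X]²·[A₂]) = (5.0×10⁻⁴)² / ((0.0035)²·(0.42)) = 0.049
Q = 0.049 > K = 0.016: net reverse reaction.
G is a product, so it decreases.

decrease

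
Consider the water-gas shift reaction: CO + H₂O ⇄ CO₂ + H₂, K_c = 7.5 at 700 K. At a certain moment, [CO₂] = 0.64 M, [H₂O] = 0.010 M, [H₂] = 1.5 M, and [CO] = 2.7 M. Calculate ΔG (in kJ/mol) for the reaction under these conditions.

ΔG = 9.06 kJ/mol

Q_c = [CO₂]·[H₂] / ([CO]·[H₂O]) = (0.64)·(1.5) / ((2.7)·(0.010)) = 35.6
ΔG = RT ln(Q_c/K_c) = (8.314 J mol⁻¹ K⁻¹)(700 K) × ln(35.6/7.5)
   = (5.820 kJ/mol)(1.557) = 9.06 kJ/mol
ΔG > 0, so the forward reaction is non-spontaneous (proceeds in reverse).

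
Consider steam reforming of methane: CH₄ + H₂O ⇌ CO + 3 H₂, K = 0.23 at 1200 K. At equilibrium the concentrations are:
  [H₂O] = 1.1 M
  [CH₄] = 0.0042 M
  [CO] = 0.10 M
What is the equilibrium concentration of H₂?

At equilibrium, K = [CO]·[H₂]³ / ([CH₄]·[H₂O]) = 0.23.
(0.10)·([H₂])³ / ((0.0042)·(1.1)) = 0.23
[H₂]³ = 0.0106 ⇒ [H₂] = 0.22 M

[H₂] = 0.22 M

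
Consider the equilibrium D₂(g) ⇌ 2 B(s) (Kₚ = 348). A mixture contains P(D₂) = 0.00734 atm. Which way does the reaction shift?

(B is a pure solid — omitted from Qₚ.)
Qₚ = 1 / P(D₂) = 1 / (0.00734) = 136
Qₚ = 136 < Kₚ = 348, so the forward reaction proceeds.

to the right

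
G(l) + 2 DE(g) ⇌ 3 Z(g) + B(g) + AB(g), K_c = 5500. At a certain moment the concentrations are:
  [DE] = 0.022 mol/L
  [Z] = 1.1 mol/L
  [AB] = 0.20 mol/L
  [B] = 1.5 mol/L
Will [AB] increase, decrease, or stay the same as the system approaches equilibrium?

(G is a pure liquid — omitted from Q_c.)
Q_c = [Z]³·[B]·[AB] / [DE]² = (1.1)³·(1.5)·(0.20) / (0.022)² = 830
Q_c = 830 < K_c = 5500: net forward reaction.
AB is a product, so it increases.

increase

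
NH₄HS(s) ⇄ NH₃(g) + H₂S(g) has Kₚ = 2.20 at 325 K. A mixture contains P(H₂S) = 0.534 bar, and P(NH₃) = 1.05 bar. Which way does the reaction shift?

(NH₄HS is a pure solid — omitted from Qₚ.)
Qₚ = P(NH₃)·P(H₂S) = (1.05)·(0.534) = 0.561
Qₚ = 0.561 < Kₚ = 2.20, so the forward reaction proceeds.

toward products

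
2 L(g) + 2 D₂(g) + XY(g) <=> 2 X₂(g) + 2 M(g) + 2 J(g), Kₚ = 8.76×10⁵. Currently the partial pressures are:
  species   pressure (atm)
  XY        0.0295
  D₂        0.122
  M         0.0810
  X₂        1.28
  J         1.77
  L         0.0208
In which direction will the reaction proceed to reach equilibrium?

Qₚ = P(X₂)²·P(M)²·P(J)² / (P(L)²·P(D₂)²·P(XY)) = (1.28)²·(0.0810)²·(1.77)² / ((0.0208)²·(0.122)²·(0.0295)) = 1.77×10⁵
Qₚ = 1.77×10⁵ < Kₚ = 8.76×10⁵, so the forward reaction proceeds.

forward (toward products)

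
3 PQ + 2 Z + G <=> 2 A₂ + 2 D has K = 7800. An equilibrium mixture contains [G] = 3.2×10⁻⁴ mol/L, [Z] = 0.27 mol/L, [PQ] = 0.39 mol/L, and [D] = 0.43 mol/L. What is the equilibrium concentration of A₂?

[A₂] = 0.24 mol/L

At equilibrium, K = [A₂]²·[D]² / ([PQ]³·[Z]²·[G]) = 7800.
([A₂])²·(0.43)² / ((0.39)³·(0.27)²·(3.2×10⁻⁴)) = 7800
[A₂]² = 0.0584 ⇒ [A₂] = 0.24 mol/L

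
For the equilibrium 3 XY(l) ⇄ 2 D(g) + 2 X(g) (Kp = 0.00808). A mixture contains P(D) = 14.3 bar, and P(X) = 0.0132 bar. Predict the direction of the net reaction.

reverse (toward reactants)

(XY is a pure liquid — omitted from Qp.)
Qp = P(D)²·P(X)² = (14.3)²·(0.0132)² = 0.0356
Qp = 0.0356 > Kp = 0.00808, so the reverse reaction proceeds.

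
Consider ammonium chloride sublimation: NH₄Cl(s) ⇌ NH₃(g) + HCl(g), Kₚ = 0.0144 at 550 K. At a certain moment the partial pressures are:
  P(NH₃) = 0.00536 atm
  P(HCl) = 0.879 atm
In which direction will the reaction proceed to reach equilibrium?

(NH₄Cl is a pure solid — omitted from Qₚ.)
Qₚ = P(NH₃)·P(HCl) = (0.00536)·(0.879) = 0.00471
Qₚ = 0.00471 < Kₚ = 0.0144, so the forward reaction proceeds.

in the forward direction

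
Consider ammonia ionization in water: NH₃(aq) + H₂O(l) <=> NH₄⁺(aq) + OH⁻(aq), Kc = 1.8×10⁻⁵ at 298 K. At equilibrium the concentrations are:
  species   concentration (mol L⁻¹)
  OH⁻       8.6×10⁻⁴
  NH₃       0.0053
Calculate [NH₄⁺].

[NH₄⁺] = 1.1×10⁻⁴ mol L⁻¹

(H₂O is a pure liquid — omitted from Kc.)
At equilibrium, Kc = [NH₄⁺]·[OH⁻] / [NH₃] = 1.8×10⁻⁵.
([NH₄⁺])·(8.6×10⁻⁴) / (0.0053) = 1.8×10⁻⁵
[NH₄⁺] = 1.11×10⁻⁴ = 1.1×10⁻⁴ mol L⁻¹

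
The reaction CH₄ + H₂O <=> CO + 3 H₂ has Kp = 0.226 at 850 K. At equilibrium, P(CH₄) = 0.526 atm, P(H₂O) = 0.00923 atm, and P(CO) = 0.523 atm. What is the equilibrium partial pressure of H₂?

P(H₂) = 0.128 atm

At equilibrium, Kp = P(CO)·P(H₂)³ / (P(CH₄)·P(H₂O)) = 0.226.
(0.523)·(P(H₂))³ / ((0.526)·(0.00923)) = 0.226
P(H₂)³ = 0.00210 ⇒ P(H₂) = 0.128 atm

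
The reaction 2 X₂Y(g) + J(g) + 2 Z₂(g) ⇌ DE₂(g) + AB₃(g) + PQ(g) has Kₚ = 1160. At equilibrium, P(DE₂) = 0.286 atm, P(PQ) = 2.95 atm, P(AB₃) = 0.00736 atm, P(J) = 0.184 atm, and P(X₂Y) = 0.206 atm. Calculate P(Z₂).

P(Z₂) = 0.0262 atm

At equilibrium, Kₚ = P(DE₂)·P(AB₃)·P(PQ) / (P(X₂Y)²·P(J)·P(Z₂)²) = 1160.
(0.286)·(0.00736)·(2.95) / ((0.206)²·(0.184)·(P(Z₂))²) = 1160
P(Z₂)² = 6.86e-4 ⇒ P(Z₂) = 0.0262 atm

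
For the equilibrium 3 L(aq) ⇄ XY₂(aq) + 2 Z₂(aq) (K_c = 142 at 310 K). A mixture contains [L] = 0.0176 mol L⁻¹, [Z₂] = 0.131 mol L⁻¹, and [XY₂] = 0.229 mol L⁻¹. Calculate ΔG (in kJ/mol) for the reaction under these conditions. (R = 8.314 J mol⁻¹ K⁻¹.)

Q_c = [XY₂]·[Z₂]² / [L]³ = (0.229)·(0.131)² / (0.0176)³ = 721
ΔG = RT ln(Q_c/K_c) = (8.314 J mol⁻¹ K⁻¹)(310 K) × ln(721/142)
   = (2.577 kJ/mol)(1.625) = 4.19 kJ/mol
ΔG > 0, so the forward reaction is non-spontaneous (proceeds in reverse).

ΔG = 4.19 kJ/mol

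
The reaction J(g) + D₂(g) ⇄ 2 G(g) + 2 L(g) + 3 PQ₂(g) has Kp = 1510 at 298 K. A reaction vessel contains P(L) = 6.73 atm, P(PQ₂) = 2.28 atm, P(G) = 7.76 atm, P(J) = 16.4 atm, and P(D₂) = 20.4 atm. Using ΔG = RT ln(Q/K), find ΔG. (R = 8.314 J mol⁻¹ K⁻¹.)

Qp = P(G)²·P(L)²·P(PQ₂)³ / (P(J)·P(D₂)) = (7.76)²·(6.73)²·(2.28)³ / ((16.4)·(20.4)) = 96.6
ΔG = RT ln(Qp/Kp) = (8.314 J mol⁻¹ K⁻¹)(298 K) × ln(96.6/1510)
   = (2.478 kJ/mol)(-2.749) = -6.81 kJ/mol
ΔG < 0, so the forward reaction is spontaneous (proceeds forward).

ΔG = -6.81 kJ/mol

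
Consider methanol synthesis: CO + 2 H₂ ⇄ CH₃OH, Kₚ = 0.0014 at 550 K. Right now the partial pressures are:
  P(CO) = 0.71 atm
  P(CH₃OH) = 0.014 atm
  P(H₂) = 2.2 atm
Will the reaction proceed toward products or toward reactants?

toward reactants

Qₚ = P(CH₃OH) / (P(CO)·P(H₂)²) = (0.014) / ((0.71)·(2.2)²) = 0.0041
Qₚ = 0.0041 > Kₚ = 0.0014, so the reverse reaction proceeds.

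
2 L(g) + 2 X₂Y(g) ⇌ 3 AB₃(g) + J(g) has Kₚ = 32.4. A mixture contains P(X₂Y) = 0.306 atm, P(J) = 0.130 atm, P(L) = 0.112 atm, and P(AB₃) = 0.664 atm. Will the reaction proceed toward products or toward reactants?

at equilibrium

Qₚ = P(AB₃)³·P(J) / (P(L)²·P(X₂Y)²) = (0.664)³·(0.130) / ((0.112)²·(0.306)²) = 32.4
Qₚ = 32.4 = Kₚ, so the system is already at equilibrium.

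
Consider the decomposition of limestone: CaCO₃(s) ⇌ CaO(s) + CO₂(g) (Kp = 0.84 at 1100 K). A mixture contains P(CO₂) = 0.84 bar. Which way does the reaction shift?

neither direction; the system is at equilibrium

(CaCO₃, CaO are pure solids — omitted from Qp.)
Qp = P(CO₂) = 0.84
Qp = 0.84 = Kp, so the system is already at equilibrium.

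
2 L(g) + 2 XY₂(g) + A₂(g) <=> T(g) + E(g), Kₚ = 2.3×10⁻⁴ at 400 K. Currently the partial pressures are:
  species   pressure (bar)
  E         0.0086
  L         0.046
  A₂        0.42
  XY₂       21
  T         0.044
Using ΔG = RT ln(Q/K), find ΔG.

Qₚ = P(T)·P(E) / (P(L)²·P(XY₂)²·P(A₂)) = (0.044)·(0.0086) / ((0.046)²·(21)²·(0.42)) = 9.65×10⁻⁴
ΔG = RT ln(Qₚ/Kₚ) = (8.314 J mol⁻¹ K⁻¹)(400 K) × ln(9.65×10⁻⁴/2.3×10⁻⁴)
   = (3.326 kJ/mol)(1.434) = 4.77 kJ/mol
ΔG > 0, so the forward reaction is non-spontaneous (proceeds in reverse).

ΔG = 4.77 kJ/mol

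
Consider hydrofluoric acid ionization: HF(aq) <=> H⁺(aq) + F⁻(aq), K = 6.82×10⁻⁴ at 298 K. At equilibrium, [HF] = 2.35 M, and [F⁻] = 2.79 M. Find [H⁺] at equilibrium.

[H⁺] = 5.74×10⁻⁴ M

At equilibrium, K = [H⁺]·[F⁻] / [HF] = 6.82×10⁻⁴.
([H⁺])·(2.79) / (2.35) = 6.82×10⁻⁴
[H⁺] = 5.74×10⁻⁴ M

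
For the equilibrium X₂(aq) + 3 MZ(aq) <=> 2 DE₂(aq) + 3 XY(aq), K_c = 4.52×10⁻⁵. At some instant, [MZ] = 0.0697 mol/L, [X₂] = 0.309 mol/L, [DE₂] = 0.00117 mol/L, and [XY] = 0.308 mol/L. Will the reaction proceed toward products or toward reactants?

to the left

Q_c = [DE₂]²·[XY]³ / ([X₂]·[MZ]³) = (0.00117)²·(0.308)³ / ((0.309)·(0.0697)³) = 3.82×10⁻⁴
Q_c = 3.82×10⁻⁴ > K_c = 4.52×10⁻⁵, so the reverse reaction proceeds.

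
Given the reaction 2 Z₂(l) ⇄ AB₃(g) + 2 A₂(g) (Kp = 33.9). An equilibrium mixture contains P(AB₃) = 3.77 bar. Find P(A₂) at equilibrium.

(Z₂ is a pure liquid — omitted from Kp.)
At equilibrium, Kp = P(AB₃)·P(A₂)² = 33.9.
(3.77)·(P(A₂))² = 33.9
P(A₂)² = 8.99 ⇒ P(A₂) = 3.00 bar

P(A₂) = 3.00 bar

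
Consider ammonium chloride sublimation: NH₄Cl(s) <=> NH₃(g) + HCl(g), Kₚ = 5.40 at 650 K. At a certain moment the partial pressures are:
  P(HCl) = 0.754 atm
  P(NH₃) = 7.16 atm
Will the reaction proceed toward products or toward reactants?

(NH₄Cl is a pure solid — omitted from Qₚ.)
Qₚ = P(NH₃)·P(HCl) = (7.16)·(0.754) = 5.40
Qₚ = 5.40 = Kₚ, so the system is already at equilibrium.

at equilibrium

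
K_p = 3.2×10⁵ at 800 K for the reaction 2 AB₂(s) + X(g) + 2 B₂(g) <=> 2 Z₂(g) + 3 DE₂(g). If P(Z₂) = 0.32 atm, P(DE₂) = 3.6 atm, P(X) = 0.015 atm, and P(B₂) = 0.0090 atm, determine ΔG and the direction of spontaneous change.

ΔG = 16.7 kJ/mol; the forward reaction is non-spontaneous

(AB₂ is a pure solid — omitted from Q_p.)
Q_p = P(Z₂)²·P(DE₂)³ / (P(X)·P(B₂)²) = (0.32)²·(3.6)³ / ((0.015)·(0.0090)²) = 3.93×10⁶
ΔG = RT ln(Q_p/K_p) = (8.314 J mol⁻¹ K⁻¹)(800 K) × ln(3.93×10⁶/3.2×10⁵)
   = (6.651 kJ/mol)(2.508) = 16.7 kJ/mol
ΔG > 0, so the forward reaction is non-spontaneous (proceeds in reverse).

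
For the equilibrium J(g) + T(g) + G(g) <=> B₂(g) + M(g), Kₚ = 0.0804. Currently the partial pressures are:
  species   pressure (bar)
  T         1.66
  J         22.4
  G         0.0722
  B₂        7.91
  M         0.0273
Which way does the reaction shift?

Qₚ = P(B₂)·P(M) / (P(J)·P(T)·P(G)) = (7.91)·(0.0273) / ((22.4)·(1.66)·(0.0722)) = 0.0804
Qₚ = 0.0804 = Kₚ, so the system is already at equilibrium.

neither direction; the system is at equilibrium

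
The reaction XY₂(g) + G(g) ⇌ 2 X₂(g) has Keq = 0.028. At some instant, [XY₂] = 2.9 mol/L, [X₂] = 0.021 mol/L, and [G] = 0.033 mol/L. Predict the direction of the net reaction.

Q = [X₂]² / ([XY₂]·[G]) = (0.021)² / ((2.9)·(0.033)) = 0.0046
Q = 0.0046 < Keq = 0.028, so the forward reaction proceeds.

forward (toward products)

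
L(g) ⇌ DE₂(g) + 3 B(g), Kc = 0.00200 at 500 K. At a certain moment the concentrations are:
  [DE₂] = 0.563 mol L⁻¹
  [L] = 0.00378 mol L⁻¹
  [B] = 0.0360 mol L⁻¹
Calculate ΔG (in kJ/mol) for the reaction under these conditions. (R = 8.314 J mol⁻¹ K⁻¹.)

Qc = [DE₂]·[B]³ / [L] = (0.563)·(0.0360)³ / (0.00378) = 0.00695
ΔG = RT ln(Qc/Kc) = (8.314 J mol⁻¹ K⁻¹)(500 K) × ln(0.00695/0.00200)
   = (4.157 kJ/mol)(1.246) = 5.18 kJ/mol
ΔG > 0, so the forward reaction is non-spontaneous (proceeds in reverse).

ΔG = 5.18 kJ/mol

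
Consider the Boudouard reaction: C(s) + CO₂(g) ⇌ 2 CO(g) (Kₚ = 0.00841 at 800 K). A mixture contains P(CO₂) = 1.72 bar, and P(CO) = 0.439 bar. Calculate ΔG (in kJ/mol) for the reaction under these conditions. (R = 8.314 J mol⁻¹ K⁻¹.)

ΔG = 17.2 kJ/mol

(C is a pure solid — omitted from Qₚ.)
Qₚ = P(CO)² / P(CO₂) = (0.439)² / (1.72) = 0.112
ΔG = RT ln(Qₚ/Kₚ) = (8.314 J mol⁻¹ K⁻¹)(800 K) × ln(0.112/0.00841)
   = (6.651 kJ/mol)(2.589) = 17.2 kJ/mol
ΔG > 0, so the forward reaction is non-spontaneous (proceeds in reverse).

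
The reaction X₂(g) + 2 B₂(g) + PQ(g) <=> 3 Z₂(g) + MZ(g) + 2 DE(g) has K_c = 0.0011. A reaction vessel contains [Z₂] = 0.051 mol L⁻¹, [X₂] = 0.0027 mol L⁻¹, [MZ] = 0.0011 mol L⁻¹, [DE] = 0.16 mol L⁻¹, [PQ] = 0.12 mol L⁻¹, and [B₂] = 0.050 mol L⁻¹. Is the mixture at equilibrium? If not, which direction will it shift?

Q_c = [Z₂]³·[MZ]·[DE]² / ([X₂]·[B₂]²·[PQ]) = (0.051)³·(0.0011)·(0.16)² / ((0.0027)·(0.050)²·(0.12)) = 0.0046
Q_c = 0.0046 > K_c = 0.0011: net reverse reaction.

no; Q > K, reaction proceeds in reverse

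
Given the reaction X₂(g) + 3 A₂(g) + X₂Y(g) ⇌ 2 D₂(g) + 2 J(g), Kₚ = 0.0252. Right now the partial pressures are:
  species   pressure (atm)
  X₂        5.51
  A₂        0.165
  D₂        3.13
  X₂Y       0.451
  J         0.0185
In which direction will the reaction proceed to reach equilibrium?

Qₚ = P(D₂)²·P(J)² / (P(X₂)·P(A₂)³·P(X₂Y)) = (3.13)²·(0.0185)² / ((5.51)·(0.165)³·(0.451)) = 0.300
Qₚ = 0.300 > Kₚ = 0.0252, so the reverse reaction proceeds.

toward reactants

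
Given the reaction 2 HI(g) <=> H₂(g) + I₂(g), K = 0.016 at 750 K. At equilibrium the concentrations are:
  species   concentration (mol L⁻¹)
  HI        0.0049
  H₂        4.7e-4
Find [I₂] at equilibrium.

[I₂] = 8.2e-4 mol L⁻¹

At equilibrium, K = [H₂]·[I₂] / [HI]² = 0.016.
(4.7e-4)·([I₂]) / (0.0049)² = 0.016
[I₂] = 8.17e-4 = 8.2e-4 mol L⁻¹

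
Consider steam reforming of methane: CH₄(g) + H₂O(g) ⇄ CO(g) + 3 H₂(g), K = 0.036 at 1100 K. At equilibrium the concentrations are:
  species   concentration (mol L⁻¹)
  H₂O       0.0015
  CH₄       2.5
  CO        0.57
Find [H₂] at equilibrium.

At equilibrium, K = [CO]·[H₂]³ / ([CH₄]·[H₂O]) = 0.036.
(0.57)·([H₂])³ / ((2.5)·(0.0015)) = 0.036
[H₂]³ = 2.37e-4 ⇒ [H₂] = 0.062 mol L⁻¹

[H₂] = 0.062 mol L⁻¹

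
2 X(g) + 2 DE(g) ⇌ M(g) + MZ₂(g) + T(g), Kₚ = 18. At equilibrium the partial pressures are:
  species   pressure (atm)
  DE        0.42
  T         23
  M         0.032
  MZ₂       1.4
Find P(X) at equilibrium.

At equilibrium, Kₚ = P(M)·P(MZ₂)·P(T) / (P(X)²·P(DE)²) = 18.
(0.032)·(1.4)·(23) / ((P(X))²·(0.42)²) = 18
P(X)² = 0.325 ⇒ P(X) = 0.57 atm

P(X) = 0.57 atm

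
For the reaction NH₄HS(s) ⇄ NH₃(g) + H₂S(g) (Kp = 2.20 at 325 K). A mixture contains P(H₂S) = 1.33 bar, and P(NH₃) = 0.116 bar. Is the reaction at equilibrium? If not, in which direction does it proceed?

(NH₄HS is a pure solid — omitted from Qp.)
Qp = P(NH₃)·P(H₂S) = (0.116)·(1.33) = 0.154
Qp = 0.154 < Kp = 2.20, so the forward reaction proceeds.

toward products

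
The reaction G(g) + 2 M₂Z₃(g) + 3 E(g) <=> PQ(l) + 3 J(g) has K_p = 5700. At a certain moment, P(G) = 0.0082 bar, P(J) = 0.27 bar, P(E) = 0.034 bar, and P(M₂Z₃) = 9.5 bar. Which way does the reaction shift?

(PQ is a pure liquid — omitted from Q_p.)
Q_p = P(J)³ / (P(G)·P(M₂Z₃)²·P(E)³) = (0.27)³ / ((0.0082)·(9.5)²·(0.034)³) = 680
Q_p = 680 < K_p = 5700, so the forward reaction proceeds.

in the forward direction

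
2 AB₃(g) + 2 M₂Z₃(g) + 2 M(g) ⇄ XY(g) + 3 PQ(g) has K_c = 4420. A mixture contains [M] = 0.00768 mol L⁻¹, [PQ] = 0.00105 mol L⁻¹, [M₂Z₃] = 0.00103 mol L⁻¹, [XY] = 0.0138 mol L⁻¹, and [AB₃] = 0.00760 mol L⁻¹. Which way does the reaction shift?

neither direction; the system is at equilibrium

Q_c = [XY]·[PQ]³ / ([AB₃]²·[M₂Z₃]²·[M]²) = (0.0138)·(0.00105)³ / ((0.00760)²·(0.00103)²·(0.00768)²) = 4420
Q_c = 4420 = K_c, so the system is already at equilibrium.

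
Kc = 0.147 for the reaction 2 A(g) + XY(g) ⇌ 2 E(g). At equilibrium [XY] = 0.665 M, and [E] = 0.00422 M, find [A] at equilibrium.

At equilibrium, Kc = [E]² / ([A]²·[XY]) = 0.147.
(0.00422)² / (([A])²·(0.665)) = 0.147
[A]² = 1.82×10⁻⁴ ⇒ [A] = 0.0135 M

[A] = 0.0135 M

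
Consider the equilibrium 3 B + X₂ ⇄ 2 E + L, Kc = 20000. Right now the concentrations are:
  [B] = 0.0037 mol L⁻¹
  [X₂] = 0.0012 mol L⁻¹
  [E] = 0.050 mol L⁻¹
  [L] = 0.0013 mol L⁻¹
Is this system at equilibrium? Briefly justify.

Qc = [E]²·[L] / ([B]³·[X₂]) = (0.050)²·(0.0013) / ((0.0037)³·(0.0012)) = 53000
Qc = 53000 > Kc = 20000: net reverse reaction.

no; Q > K, reaction proceeds in reverse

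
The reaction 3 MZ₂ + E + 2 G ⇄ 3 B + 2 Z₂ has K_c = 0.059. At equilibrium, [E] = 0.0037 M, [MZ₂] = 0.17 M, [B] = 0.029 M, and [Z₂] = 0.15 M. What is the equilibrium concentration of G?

At equilibrium, K_c = [B]³·[Z₂]² / ([MZ₂]³·[E]·[G]²) = 0.059.
(0.029)³·(0.15)² / ((0.17)³·(0.0037)·([G])²) = 0.059
[G]² = 0.512 ⇒ [G] = 0.72 M

[G] = 0.72 M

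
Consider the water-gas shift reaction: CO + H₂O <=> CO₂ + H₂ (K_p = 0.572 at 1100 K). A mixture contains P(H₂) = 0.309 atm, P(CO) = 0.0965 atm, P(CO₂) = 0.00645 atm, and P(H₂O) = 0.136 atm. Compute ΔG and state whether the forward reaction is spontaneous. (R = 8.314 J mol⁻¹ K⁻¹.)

Q_p = P(CO₂)·P(H₂) / (P(CO)·P(H₂O)) = (0.00645)·(0.309) / ((0.0965)·(0.136)) = 0.152
ΔG = RT ln(Q_p/K_p) = (8.314 J mol⁻¹ K⁻¹)(1100 K) × ln(0.152/0.572)
   = (9.145 kJ/mol)(-1.325) = -12.1 kJ/mol
ΔG < 0, so the forward reaction is spontaneous (proceeds forward).

ΔG = -12.1 kJ/mol; the forward reaction is spontaneous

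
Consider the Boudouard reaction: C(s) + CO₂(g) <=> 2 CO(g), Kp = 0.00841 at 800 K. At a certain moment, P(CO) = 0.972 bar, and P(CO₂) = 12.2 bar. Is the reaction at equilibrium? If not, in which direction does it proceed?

reverse (toward reactants)

(C is a pure solid — omitted from Qp.)
Qp = P(CO)² / P(CO₂) = (0.972)² / (12.2) = 0.0774
Qp = 0.0774 > Kp = 0.00841, so the reverse reaction proceeds.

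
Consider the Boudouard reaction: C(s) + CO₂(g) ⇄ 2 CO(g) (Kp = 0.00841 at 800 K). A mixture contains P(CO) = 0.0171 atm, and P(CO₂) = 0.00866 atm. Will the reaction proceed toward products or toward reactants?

in the reverse direction

(C is a pure solid — omitted from Qp.)
Qp = P(CO)² / P(CO₂) = (0.0171)² / (0.00866) = 0.0338
Qp = 0.0338 > Kp = 0.00841, so the reverse reaction proceeds.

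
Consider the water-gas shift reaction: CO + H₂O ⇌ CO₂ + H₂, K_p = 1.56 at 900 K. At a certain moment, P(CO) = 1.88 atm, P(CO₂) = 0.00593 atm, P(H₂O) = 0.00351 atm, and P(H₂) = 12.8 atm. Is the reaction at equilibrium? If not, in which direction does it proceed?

toward reactants

Q_p = P(CO₂)·P(H₂) / (P(CO)·P(H₂O)) = (0.00593)·(12.8) / ((1.88)·(0.00351)) = 11.5
Q_p = 11.5 > K_p = 1.56, so the reverse reaction proceeds.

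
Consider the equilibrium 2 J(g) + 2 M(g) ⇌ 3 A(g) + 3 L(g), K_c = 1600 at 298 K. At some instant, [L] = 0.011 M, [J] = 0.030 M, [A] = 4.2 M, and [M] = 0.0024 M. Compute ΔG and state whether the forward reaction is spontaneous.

Q_c = [A]³·[L]³ / ([J]²·[M]²) = (4.2)³·(0.011)³ / ((0.030)²·(0.0024)²) = 19000
ΔG = RT ln(Q_c/K_c) = (8.314 J mol⁻¹ K⁻¹)(298 K) × ln(19000/1600)
   = (2.478 kJ/mol)(2.474) = 6.13 kJ/mol
ΔG > 0, so the forward reaction is non-spontaneous (proceeds in reverse).

ΔG = 6.13 kJ/mol; the forward reaction is non-spontaneous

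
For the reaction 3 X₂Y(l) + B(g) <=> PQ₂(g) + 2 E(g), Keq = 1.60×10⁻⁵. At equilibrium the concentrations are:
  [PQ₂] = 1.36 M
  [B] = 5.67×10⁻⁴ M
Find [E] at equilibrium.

(X₂Y is a pure liquid — omitted from Keq.)
At equilibrium, Keq = [PQ₂]·[E]² / [B] = 1.60×10⁻⁵.
(1.36)·([E])² / (5.67×10⁻⁴) = 1.60×10⁻⁵
[E]² = 6.67×10⁻⁹ ⇒ [E] = 8.17×10⁻⁵ M

[E] = 8.17×10⁻⁵ M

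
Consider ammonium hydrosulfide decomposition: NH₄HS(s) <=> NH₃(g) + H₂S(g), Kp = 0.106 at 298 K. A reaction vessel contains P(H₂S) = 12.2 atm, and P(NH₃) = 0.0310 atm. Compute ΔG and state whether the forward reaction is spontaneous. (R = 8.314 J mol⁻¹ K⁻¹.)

ΔG = 3.15 kJ/mol; the forward reaction is non-spontaneous

(NH₄HS is a pure solid — omitted from Qp.)
Qp = P(NH₃)·P(H₂S) = (0.0310)·(12.2) = 0.378
ΔG = RT ln(Qp/Kp) = (8.314 J mol⁻¹ K⁻¹)(298 K) × ln(0.378/0.106)
   = (2.478 kJ/mol)(1.271) = 3.15 kJ/mol
ΔG > 0, so the forward reaction is non-spontaneous (proceeds in reverse).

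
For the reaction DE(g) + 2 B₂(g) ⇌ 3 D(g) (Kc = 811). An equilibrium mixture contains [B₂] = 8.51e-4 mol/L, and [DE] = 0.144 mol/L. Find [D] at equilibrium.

[D] = 0.0439 mol/L

At equilibrium, Kc = [D]³ / ([DE]·[B₂]²) = 811.
([D])³ / ((0.144)·(8.51e-4)²) = 811
[D]³ = 8.46e-5 ⇒ [D] = 0.0439 mol/L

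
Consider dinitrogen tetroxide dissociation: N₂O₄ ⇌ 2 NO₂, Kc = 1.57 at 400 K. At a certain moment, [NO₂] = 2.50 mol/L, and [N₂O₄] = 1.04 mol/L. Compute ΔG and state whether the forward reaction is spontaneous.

ΔG = 4.46 kJ/mol; the forward reaction is non-spontaneous

Qc = [NO₂]² / [N₂O₄] = (2.50)² / (1.04) = 6.01
ΔG = RT ln(Qc/Kc) = (8.314 J mol⁻¹ K⁻¹)(400 K) × ln(6.01/1.57)
   = (3.326 kJ/mol)(1.342) = 4.46 kJ/mol
ΔG > 0, so the forward reaction is non-spontaneous (proceeds in reverse).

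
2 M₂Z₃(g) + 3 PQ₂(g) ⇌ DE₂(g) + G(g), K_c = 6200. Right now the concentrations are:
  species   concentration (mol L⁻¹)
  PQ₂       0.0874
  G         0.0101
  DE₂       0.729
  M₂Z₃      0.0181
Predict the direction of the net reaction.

reverse (toward reactants)

Q_c = [DE₂]·[G] / ([M₂Z₃]²·[PQ₂]³) = (0.729)·(0.0101) / ((0.0181)²·(0.0874)³) = 33700
Q_c = 33700 > K_c = 6200, so the reverse reaction proceeds.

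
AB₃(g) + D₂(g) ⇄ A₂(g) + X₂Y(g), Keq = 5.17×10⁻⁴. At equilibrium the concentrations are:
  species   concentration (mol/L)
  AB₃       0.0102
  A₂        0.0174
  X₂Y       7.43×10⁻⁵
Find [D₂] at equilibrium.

At equilibrium, Keq = [A₂]·[X₂Y] / ([AB₃]·[D₂]) = 5.17×10⁻⁴.
(0.0174)·(7.43×10⁻⁵) / ((0.0102)·([D₂])) = 5.17×10⁻⁴
[D₂] = 0.245 mol/L

[D₂] = 0.245 mol/L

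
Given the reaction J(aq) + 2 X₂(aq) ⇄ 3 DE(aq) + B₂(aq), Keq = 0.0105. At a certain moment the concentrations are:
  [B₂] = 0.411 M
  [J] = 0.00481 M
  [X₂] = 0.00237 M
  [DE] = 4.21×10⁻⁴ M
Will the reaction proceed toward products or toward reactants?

in the forward direction

Q = [DE]³·[B₂] / ([J]·[X₂]²) = (4.21×10⁻⁴)³·(0.411) / ((0.00481)·(0.00237)²) = 0.00114
Q = 0.00114 < Keq = 0.0105, so the forward reaction proceeds.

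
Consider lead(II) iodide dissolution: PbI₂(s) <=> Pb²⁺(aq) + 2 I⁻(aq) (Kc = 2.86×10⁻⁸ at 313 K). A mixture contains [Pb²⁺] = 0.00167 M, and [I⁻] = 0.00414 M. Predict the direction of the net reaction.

at equilibrium

(PbI₂ is a pure solid — omitted from Qc.)
Qc = [Pb²⁺]·[I⁻]² = (0.00167)·(0.00414)² = 2.86×10⁻⁸
Qc = 2.86×10⁻⁸ = Kc, so the system is already at equilibrium.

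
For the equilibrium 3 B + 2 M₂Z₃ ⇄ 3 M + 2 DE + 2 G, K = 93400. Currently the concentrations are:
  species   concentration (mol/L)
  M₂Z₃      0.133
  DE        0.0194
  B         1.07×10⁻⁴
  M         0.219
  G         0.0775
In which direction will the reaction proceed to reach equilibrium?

Q = [M]³·[DE]²·[G]² / ([B]³·[M₂Z₃]²) = (0.219)³·(0.0194)²·(0.0775)² / ((1.07×10⁻⁴)³·(0.133)²) = 1.10×10⁶
Q = 1.10×10⁶ > K = 93400, so the reverse reaction proceeds.

toward reactants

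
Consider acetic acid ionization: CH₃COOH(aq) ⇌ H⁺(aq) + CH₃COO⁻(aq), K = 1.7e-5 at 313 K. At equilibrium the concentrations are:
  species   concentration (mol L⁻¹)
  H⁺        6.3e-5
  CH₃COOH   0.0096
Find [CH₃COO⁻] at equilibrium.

At equilibrium, K = [H⁺]·[CH₃COO⁻] / [CH₃COOH] = 1.7e-5.
(6.3e-5)·([CH₃COO⁻]) / (0.0096) = 1.7e-5
[CH₃COO⁻] = 0.00259 = 0.0026 mol L⁻¹

[CH₃COO⁻] = 0.0026 mol L⁻¹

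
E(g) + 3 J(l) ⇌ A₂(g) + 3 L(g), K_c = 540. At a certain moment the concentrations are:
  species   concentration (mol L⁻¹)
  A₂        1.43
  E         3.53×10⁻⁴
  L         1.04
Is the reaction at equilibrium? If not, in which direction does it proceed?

in the reverse direction

(J is a pure liquid — omitted from Q_c.)
Q_c = [A₂]·[L]³ / [E] = (1.43)·(1.04)³ / (3.53×10⁻⁴) = 4560
Q_c = 4560 > K_c = 540, so the reverse reaction proceeds.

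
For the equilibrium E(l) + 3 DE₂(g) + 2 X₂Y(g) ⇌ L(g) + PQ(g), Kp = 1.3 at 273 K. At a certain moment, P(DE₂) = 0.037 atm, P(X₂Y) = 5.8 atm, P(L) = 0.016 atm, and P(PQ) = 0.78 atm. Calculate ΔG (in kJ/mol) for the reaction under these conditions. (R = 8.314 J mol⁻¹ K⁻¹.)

ΔG = 3.92 kJ/mol

(E is a pure liquid — omitted from Qp.)
Qp = P(L)·P(PQ) / (P(DE₂)³·P(X₂Y)²) = (0.016)·(0.78) / ((0.037)³·(5.8)²) = 7.32
ΔG = RT ln(Qp/Kp) = (8.314 J mol⁻¹ K⁻¹)(273 K) × ln(7.32/1.3)
   = (2.270 kJ/mol)(1.728) = 3.92 kJ/mol
ΔG > 0, so the forward reaction is non-spontaneous (proceeds in reverse).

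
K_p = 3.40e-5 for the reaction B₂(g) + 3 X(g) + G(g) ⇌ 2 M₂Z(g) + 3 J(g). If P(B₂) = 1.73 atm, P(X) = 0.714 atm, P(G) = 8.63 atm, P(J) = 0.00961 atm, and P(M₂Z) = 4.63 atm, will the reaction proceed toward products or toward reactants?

Q_p = P(M₂Z)²·P(J)³ / (P(B₂)·P(X)³·P(G)) = (4.63)²·(0.00961)³ / ((1.73)·(0.714)³·(8.63)) = 3.50e-6
Q_p = 3.50e-6 < K_p = 3.40e-5, so the forward reaction proceeds.

forward (toward products)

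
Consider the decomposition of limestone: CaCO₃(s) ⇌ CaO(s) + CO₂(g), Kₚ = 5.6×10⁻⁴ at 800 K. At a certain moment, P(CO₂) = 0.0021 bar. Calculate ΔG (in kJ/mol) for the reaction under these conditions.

(CaCO₃, CaO are pure solids — omitted from Qₚ.)
Qₚ = P(CO₂) = 0.00210
ΔG = RT ln(Qₚ/Kₚ) = (8.314 J mol⁻¹ K⁻¹)(800 K) × ln(0.00210/5.6×10⁻⁴)
   = (6.651 kJ/mol)(1.322) = 8.79 kJ/mol
ΔG > 0, so the forward reaction is non-spontaneous (proceeds in reverse).

ΔG = 8.79 kJ/mol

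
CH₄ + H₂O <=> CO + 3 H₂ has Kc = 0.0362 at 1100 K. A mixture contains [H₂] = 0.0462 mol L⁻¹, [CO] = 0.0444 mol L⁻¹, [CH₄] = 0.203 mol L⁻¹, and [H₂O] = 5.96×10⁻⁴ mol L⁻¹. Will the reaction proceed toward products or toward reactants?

neither direction; the system is at equilibrium

Qc = [CO]·[H₂]³ / ([CH₄]·[H₂O]) = (0.0444)·(0.0462)³ / ((0.203)·(5.96×10⁻⁴)) = 0.0362
Qc = 0.0362 = Kc, so the system is already at equilibrium.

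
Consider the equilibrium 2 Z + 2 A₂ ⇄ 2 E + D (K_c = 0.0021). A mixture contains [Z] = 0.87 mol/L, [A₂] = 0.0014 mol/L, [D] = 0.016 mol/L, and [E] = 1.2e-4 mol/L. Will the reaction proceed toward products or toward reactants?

Q_c = [E]²·[D] / ([Z]²·[A₂]²) = (1.2e-4)²·(0.016) / ((0.87)²·(0.0014)²) = 1.6e-4
Q_c = 1.6e-4 < K_c = 0.0021, so the forward reaction proceeds.

in the forward direction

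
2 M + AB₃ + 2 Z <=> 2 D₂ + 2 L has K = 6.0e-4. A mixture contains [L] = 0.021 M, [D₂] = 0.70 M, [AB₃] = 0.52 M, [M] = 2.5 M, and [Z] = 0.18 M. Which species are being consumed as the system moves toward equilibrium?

D₂, L (products)

Q = [D₂]²·[L]² / ([M]²·[AB₃]·[Z]²) = (0.70)²·(0.021)² / ((2.5)²·(0.52)·(0.18)²) = 0.0021
Q = 0.0021 > K = 6.0e-4: net reverse reaction.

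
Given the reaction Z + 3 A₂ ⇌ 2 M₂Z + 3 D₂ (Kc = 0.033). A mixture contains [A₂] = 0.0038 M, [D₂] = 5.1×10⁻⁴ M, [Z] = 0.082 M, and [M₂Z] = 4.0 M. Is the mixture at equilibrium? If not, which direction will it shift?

Qc = [M₂Z]²·[D₂]³ / ([Z]·[A₂]³) = (4.0)²·(5.1×10⁻⁴)³ / ((0.082)·(0.0038)³) = 0.47
Qc = 0.47 > Kc = 0.033: net reverse reaction.

no; Q > K, reaction proceeds in reverse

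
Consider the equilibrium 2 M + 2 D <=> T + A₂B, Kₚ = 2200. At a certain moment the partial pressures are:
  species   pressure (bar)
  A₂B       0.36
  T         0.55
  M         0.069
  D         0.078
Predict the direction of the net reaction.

to the left

Qₚ = P(T)·P(A₂B) / (P(M)²·P(D)²) = (0.55)·(0.36) / ((0.069)²·(0.078)²) = 6800
Qₚ = 6800 > Kₚ = 2200, so the reverse reaction proceeds.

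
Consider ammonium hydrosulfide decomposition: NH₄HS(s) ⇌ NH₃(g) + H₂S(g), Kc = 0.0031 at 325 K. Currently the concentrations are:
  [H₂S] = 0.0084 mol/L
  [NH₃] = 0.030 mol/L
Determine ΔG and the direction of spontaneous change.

(NH₄HS is a pure solid — omitted from Qc.)
Qc = [NH₃]·[H₂S] = (0.030)·(0.0084) = 2.52×10⁻⁴
ΔG = RT ln(Qc/Kc) = (8.314 J mol⁻¹ K⁻¹)(325 K) × ln(2.52×10⁻⁴/0.0031)
   = (2.702 kJ/mol)(-2.510) = -6.78 kJ/mol
ΔG < 0, so the forward reaction is spontaneous (proceeds forward).

ΔG = -6.78 kJ/mol; the forward reaction is spontaneous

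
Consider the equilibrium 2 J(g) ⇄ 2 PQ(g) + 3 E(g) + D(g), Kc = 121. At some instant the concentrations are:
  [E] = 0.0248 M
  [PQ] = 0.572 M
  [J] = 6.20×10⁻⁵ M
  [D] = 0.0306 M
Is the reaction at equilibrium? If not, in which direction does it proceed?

Qc = [PQ]²·[E]³·[D] / [J]² = (0.572)²·(0.0248)³·(0.0306) / (6.20×10⁻⁵)² = 39.7
Qc = 39.7 < Kc = 121, so the forward reaction proceeds.

toward products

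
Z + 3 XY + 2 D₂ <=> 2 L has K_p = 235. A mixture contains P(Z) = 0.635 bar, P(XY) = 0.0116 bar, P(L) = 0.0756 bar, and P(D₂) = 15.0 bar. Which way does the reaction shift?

Q_p = P(L)² / (P(Z)·P(XY)³·P(D₂)²) = (0.0756)² / ((0.635)·(0.0116)³·(15.0)²) = 25.6
Q_p = 25.6 < K_p = 235, so the forward reaction proceeds.

to the right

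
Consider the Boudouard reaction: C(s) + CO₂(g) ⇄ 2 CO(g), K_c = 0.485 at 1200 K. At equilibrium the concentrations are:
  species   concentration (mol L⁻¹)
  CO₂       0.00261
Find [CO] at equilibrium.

(C is a pure solid — omitted from K_c.)
At equilibrium, K_c = [CO]² / [CO₂] = 0.485.
([CO])² / (0.00261) = 0.485
[CO]² = 0.00127 ⇒ [CO] = 0.0356 mol L⁻¹

[CO] = 0.0356 mol L⁻¹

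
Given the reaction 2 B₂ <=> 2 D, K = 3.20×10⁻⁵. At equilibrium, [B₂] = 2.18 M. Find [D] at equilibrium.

[D] = 0.0123 M

At equilibrium, K = [D]² / [B₂]² = 3.20×10⁻⁵.
([D])² / (2.18)² = 3.20×10⁻⁵
[D]² = 1.52×10⁻⁴ ⇒ [D] = 0.0123 M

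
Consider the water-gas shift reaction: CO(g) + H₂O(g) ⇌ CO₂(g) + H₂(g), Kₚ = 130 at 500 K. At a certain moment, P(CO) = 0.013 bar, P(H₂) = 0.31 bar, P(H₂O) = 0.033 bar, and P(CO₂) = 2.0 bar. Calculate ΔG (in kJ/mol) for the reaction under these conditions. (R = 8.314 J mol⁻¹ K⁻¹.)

ΔG = 10.0 kJ/mol

Qₚ = P(CO₂)·P(H₂) / (P(CO)·P(H₂O)) = (2.0)·(0.31) / ((0.013)·(0.033)) = 1450
ΔG = RT ln(Qₚ/Kₚ) = (8.314 J mol⁻¹ K⁻¹)(500 K) × ln(1450/130)
   = (4.157 kJ/mol)(2.412) = 10.0 kJ/mol
ΔG > 0, so the forward reaction is non-spontaneous (proceeds in reverse).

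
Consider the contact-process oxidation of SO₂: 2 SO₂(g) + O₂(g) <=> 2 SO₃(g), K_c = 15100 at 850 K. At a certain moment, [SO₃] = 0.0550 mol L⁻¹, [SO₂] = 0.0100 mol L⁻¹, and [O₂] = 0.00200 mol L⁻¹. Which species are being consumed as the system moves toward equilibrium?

none (at equilibrium)

Q_c = [SO₃]² / ([SO₂]²·[O₂]) = (0.0550)² / ((0.0100)²·(0.00200)) = 15100
Q_c = 15100 = K_c; the system is at equilibrium.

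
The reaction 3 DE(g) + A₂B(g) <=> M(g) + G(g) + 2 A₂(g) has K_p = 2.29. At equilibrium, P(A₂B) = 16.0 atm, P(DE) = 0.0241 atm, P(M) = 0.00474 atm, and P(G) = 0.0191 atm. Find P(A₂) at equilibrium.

P(A₂) = 2.38 atm

At equilibrium, K_p = P(M)·P(G)·P(A₂)² / (P(DE)³·P(A₂B)) = 2.29.
(0.00474)·(0.0191)·(P(A₂))² / ((0.0241)³·(16.0)) = 2.29
P(A₂)² = 5.66 ⇒ P(A₂) = 2.38 atm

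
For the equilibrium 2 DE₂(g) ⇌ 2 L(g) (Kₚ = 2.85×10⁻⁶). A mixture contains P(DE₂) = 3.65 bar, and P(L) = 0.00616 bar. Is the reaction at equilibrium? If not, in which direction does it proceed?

Qₚ = P(L)² / P(DE₂)² = (0.00616)² / (3.65)² = 2.85×10⁻⁶
Qₚ = 2.85×10⁻⁶ = Kₚ, so the system is already at equilibrium.

no net change (already at equilibrium)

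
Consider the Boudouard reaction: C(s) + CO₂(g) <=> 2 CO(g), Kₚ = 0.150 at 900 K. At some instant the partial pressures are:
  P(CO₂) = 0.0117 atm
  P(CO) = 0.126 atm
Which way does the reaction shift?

(C is a pure solid — omitted from Qₚ.)
Qₚ = P(CO)² / P(CO₂) = (0.126)² / (0.0117) = 1.36
Qₚ = 1.36 > Kₚ = 0.150, so the reverse reaction proceeds.

in the reverse direction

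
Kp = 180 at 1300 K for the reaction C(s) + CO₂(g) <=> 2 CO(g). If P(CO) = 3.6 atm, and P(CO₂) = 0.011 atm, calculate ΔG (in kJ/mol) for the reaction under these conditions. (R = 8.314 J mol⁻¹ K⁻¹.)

(C is a pure solid — omitted from Qp.)
Qp = P(CO)² / P(CO₂) = (3.6)² / (0.011) = 1180
ΔG = RT ln(Qp/Kp) = (8.314 J mol⁻¹ K⁻¹)(1300 K) × ln(1180/180)
   = (10.81 kJ/mol)(1.880) = 20.3 kJ/mol
ΔG > 0, so the forward reaction is non-spontaneous (proceeds in reverse).

ΔG = 20.3 kJ/mol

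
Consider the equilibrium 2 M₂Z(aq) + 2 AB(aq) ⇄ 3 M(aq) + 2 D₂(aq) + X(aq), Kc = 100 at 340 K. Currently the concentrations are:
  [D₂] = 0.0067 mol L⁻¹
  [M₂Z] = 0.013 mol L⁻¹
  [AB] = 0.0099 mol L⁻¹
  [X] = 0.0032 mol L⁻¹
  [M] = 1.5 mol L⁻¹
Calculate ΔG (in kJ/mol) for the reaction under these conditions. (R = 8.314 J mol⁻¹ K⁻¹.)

ΔG = -3.47 kJ/mol

Qc = [M]³·[D₂]²·[X] / ([M₂Z]²·[AB]²) = (1.5)³·(0.0067)²·(0.0032) / ((0.013)²·(0.0099)²) = 29.3
ΔG = RT ln(Qc/Kc) = (8.314 J mol⁻¹ K⁻¹)(340 K) × ln(29.3/100)
   = (2.827 kJ/mol)(-1.228) = -3.47 kJ/mol
ΔG < 0, so the forward reaction is spontaneous (proceeds forward).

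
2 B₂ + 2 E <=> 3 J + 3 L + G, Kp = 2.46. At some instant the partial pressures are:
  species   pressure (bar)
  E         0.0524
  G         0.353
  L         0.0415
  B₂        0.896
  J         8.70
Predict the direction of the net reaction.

toward reactants

Qp = P(J)³·P(L)³·P(G) / (P(B₂)²·P(E)²) = (8.70)³·(0.0415)³·(0.353) / ((0.896)²·(0.0524)²) = 7.54
Qp = 7.54 > Kp = 2.46, so the reverse reaction proceeds.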